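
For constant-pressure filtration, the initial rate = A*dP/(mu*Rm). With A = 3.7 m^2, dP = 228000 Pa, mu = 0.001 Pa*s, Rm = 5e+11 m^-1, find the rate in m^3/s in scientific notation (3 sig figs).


rate = A * dP / (mu * Rm)
rate = 3.7 * 228000 / (0.001 * 5e+11)
rate = 843600.0 / 5.000e+08
rate = 1.69e-03 m^3/s


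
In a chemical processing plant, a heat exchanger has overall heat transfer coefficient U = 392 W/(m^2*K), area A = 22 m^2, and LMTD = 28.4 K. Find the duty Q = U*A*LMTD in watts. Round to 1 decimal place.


Q = U * A * LMTD
Q = 392 * 22 * 28.4
Q = 244921.6 W


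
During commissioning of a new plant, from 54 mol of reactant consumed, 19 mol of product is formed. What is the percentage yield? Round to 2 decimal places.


Yield = (moles product / moles consumed) * 100%
Yield = (19 / 54) * 100
Yield = 0.3519 * 100
Yield = 35.19%


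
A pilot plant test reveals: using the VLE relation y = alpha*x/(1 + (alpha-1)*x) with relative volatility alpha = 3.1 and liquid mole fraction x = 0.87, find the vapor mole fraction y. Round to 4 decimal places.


y = alpha*x / (1 + (alpha-1)*x)
y = 3.1*0.87 / (1 + (3.1-1)*0.87)
y = 2.697 / (1 + 1.827)
y = 2.697 / 2.827
y = 0.9540


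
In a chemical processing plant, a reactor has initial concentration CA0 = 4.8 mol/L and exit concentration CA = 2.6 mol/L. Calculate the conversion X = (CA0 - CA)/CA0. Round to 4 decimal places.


X = (CA0 - CA) / CA0
X = (4.8 - 2.6) / 4.8
X = 2.2 / 4.8
X = 0.4583


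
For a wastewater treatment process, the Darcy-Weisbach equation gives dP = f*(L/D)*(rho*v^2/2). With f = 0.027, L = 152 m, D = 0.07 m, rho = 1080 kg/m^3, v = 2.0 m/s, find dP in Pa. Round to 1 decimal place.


dP = f * (L/D) * (rho*v^2/2)
dP = 0.027 * (152/0.07) * (1080*2.0^2/2)
L/D = 2171.42857143
rho*v^2/2 = 1080*4.0/2 = 2160.0
dP = 0.027 * 2171.42857143 * 2160.0
dP = 126637.7 Pa


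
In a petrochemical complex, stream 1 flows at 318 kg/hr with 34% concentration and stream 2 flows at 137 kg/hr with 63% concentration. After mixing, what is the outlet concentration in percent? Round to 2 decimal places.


Mass balance on solute: F1*x1 + F2*x2 = F3*x3
F3 = F1 + F2 = 318 + 137 = 455 kg/hr
x3 = (F1*x1 + F2*x2)/F3
x3 = (318*0.34 + 137*0.63) / 455
x3 = 42.73%


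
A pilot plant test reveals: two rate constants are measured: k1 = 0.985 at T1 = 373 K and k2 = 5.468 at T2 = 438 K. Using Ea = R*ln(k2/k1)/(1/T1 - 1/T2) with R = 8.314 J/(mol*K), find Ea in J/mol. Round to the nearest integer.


Ea = R * ln(k2/k1) / (1/T1 - 1/T2)
ln(k2/k1) = ln(5.468/0.985) = 1.7140266
1/T1 - 1/T2 = 1/373 - 1/438 = 0.000397860125
Ea = 8.314 * 1.7140266 / 0.000397860125
Ea = 35818 J/mol


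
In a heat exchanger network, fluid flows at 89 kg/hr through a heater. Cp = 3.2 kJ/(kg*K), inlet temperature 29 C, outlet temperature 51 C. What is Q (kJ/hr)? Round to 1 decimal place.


Q = m_dot * Cp * (T2 - T1)
Q = 89 * 3.2 * (51 - 29)
Q = 89 * 3.2 * 22
Q = 6265.6 kJ/hr


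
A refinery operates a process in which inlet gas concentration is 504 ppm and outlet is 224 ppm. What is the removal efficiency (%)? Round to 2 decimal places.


Efficiency = (G_in - G_out) / G_in * 100%
Efficiency = (504 - 224) / 504 * 100
Efficiency = 280 / 504 * 100
Efficiency = 55.56%


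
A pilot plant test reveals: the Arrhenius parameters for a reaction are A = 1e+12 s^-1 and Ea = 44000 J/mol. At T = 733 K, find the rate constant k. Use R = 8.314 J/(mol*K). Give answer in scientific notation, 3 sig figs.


k = A * exp(-Ea/(R*T))
k = 1e+12 * exp(-44000 / (8.314 * 733))
k = 1e+12 * exp(-7.220025)
k = 7.32e+08


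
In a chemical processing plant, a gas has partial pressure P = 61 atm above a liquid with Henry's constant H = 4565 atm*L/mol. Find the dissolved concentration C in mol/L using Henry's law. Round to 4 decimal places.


C = P / H
C = 61 / 4565
C = 0.0134 mol/L


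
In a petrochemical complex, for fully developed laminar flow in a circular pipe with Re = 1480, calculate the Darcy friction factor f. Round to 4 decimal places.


f = 64 / Re
f = 64 / 1480
f = 0.0432


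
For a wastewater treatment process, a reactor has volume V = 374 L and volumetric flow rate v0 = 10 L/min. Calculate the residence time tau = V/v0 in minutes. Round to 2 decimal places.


tau = V / v0
tau = 374 / 10
tau = 37.40 min


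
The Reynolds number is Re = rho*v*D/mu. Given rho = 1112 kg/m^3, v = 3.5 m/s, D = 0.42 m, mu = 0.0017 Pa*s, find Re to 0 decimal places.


Re = rho * v * D / mu
Re = 1112 * 3.5 * 0.42 / 0.0017
Re = 1634.64 / 0.0017
Re = 961553


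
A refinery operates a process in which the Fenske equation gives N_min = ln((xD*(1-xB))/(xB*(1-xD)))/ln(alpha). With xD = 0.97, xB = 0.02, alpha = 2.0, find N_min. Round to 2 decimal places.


N_min = ln((xD*(1-xB))/(xB*(1-xD))) / ln(alpha)
Numerator inside ln: 0.9506 / 0.0006 = 1584.333333
ln(1584.333333) = 7.367919
ln(alpha) = ln(2.0) = 0.693147
N_min = 7.367919 / 0.693147 = 10.63


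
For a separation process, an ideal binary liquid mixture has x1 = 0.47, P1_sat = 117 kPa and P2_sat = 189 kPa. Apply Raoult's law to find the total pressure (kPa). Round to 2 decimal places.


P = x1*P1_sat + x2*P2_sat
x2 = 1 - x1 = 1 - 0.47 = 0.53
P = 0.47*117 + 0.53*189
P = 54.99 + 100.17
P = 155.16 kPa


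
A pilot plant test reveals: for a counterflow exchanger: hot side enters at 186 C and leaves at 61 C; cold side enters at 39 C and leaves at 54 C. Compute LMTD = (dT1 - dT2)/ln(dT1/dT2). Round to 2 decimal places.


dT1 = Th_in - Tc_out = 186 - 54 = 132
dT2 = Th_out - Tc_in = 61 - 39 = 22
LMTD = (dT1 - dT2) / ln(dT1/dT2)
LMTD = (132 - 22) / ln(132/22)
LMTD = 61.39 K


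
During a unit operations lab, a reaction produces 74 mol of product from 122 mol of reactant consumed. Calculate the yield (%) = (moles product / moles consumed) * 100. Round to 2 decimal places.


Yield = (moles product / moles consumed) * 100%
Yield = (74 / 122) * 100
Yield = 0.6066 * 100
Yield = 60.66%


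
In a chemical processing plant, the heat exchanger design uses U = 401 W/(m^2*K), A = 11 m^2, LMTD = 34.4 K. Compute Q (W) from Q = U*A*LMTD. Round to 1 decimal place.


Q = U * A * LMTD
Q = 401 * 11 * 34.4
Q = 151738.4 W


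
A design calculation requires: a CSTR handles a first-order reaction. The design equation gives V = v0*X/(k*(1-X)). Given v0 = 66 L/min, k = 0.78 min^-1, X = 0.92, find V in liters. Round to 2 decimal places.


V = v0 * X / (k * (1 - X))
V = 66 * 0.92 / (0.78 * (1 - 0.92))
V = 60.72 / (0.78 * 0.08)
V = 60.72 / 0.0624
V = 973.08 L


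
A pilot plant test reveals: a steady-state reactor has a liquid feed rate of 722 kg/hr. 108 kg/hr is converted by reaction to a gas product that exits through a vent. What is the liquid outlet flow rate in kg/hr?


Steady-state mass balance on the main outlet: F_out = F_in - F_removed
F_out = 722 - 108
F_out = 614 kg/hr


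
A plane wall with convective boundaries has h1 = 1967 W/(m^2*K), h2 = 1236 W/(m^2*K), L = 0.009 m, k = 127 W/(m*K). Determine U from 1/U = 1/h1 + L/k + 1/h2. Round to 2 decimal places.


1/U = 1/h1 + L/k + 1/h2
1/U = 1/1967 + 0.009/127 + 1/1236
1/U = 0.0005083884 + 7.08661e-05 + 0.0008090615
1/U = 0.001388316
U = 720.30 W/(m^2*K)


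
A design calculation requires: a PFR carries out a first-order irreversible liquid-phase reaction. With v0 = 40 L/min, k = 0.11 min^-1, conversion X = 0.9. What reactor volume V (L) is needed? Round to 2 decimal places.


V = (v0/k) * ln(1/(1-X))
V = (40/0.11) * ln(1/(1-0.9))
V = 363.636364 * ln(10.0)
V = 363.636364 * 2.302585
V = 837.30 L


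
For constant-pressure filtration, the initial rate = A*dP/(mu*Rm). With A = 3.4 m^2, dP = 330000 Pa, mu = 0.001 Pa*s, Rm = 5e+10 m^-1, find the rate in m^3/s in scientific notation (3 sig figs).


rate = A * dP / (mu * Rm)
rate = 3.4 * 330000 / (0.001 * 5e+10)
rate = 1122000.0 / 5.000e+07
rate = 2.24e-02 m^3/s


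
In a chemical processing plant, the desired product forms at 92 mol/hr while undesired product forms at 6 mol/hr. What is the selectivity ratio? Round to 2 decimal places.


S = desired product rate / undesired product rate
S = 92 / 6
S = 15.33


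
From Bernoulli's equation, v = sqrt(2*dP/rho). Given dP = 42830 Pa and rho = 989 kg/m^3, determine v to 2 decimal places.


v = sqrt(2*dP/rho)
v = sqrt(2*42830/989)
v = sqrt(86.61274)
v = 9.31 m/s


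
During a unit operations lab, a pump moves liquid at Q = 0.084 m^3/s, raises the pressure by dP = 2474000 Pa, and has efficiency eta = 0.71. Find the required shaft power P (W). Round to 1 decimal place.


P = Q * dP / eta
P = 0.084 * 2474000 / 0.71
P = 207816.0 / 0.71
P = 292698.6 W


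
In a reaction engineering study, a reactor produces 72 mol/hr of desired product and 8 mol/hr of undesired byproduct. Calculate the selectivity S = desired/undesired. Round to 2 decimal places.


S = desired product rate / undesired product rate
S = 72 / 8
S = 9.00


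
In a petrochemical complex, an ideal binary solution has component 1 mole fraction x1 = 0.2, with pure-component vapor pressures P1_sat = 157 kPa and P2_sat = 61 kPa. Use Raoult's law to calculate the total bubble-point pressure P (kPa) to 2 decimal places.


P = x1*P1_sat + x2*P2_sat
x2 = 1 - x1 = 1 - 0.2 = 0.8
P = 0.2*157 + 0.8*61
P = 31.4 + 48.8
P = 80.20 kPa


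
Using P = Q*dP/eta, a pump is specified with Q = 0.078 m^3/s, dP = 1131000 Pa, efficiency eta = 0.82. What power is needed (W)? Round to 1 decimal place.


P = Q * dP / eta
P = 0.078 * 1131000 / 0.82
P = 88218.0 / 0.82
P = 107582.9 W


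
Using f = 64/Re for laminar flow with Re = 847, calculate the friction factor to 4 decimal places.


f = 64 / Re
f = 64 / 847
f = 0.0756


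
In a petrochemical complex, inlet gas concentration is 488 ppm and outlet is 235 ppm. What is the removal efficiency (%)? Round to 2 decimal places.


Efficiency = (G_in - G_out) / G_in * 100%
Efficiency = (488 - 235) / 488 * 100
Efficiency = 253 / 488 * 100
Efficiency = 51.84%


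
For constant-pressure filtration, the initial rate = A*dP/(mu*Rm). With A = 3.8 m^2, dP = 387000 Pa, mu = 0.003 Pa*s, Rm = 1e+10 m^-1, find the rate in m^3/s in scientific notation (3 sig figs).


rate = A * dP / (mu * Rm)
rate = 3.8 * 387000 / (0.003 * 1e+10)
rate = 1470600.0 / 3.000e+07
rate = 4.90e-02 m^3/s


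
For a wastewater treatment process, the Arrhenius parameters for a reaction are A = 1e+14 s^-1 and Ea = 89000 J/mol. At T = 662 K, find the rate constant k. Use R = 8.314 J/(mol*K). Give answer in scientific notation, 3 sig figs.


k = A * exp(-Ea/(R*T))
k = 1e+14 * exp(-89000 / (8.314 * 662))
k = 1e+14 * exp(-16.170446)
k = 9.49e+06


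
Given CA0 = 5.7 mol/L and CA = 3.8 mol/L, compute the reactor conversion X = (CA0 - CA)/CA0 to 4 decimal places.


X = (CA0 - CA) / CA0
X = (5.7 - 3.8) / 5.7
X = 1.9 / 5.7
X = 0.3333


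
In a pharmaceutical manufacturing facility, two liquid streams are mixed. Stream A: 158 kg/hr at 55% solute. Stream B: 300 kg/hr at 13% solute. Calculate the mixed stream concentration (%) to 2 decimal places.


Mass balance on solute: F1*x1 + F2*x2 = F3*x3
F3 = F1 + F2 = 158 + 300 = 458 kg/hr
x3 = (F1*x1 + F2*x2)/F3
x3 = (158*0.55 + 300*0.13) / 458
x3 = 27.49%


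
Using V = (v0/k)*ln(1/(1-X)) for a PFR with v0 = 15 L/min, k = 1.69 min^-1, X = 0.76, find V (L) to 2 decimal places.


V = (v0/k) * ln(1/(1-X))
V = (15/1.69) * ln(1/(1-0.76))
V = 8.87574 * ln(4.166667)
V = 8.87574 * 1.427116
V = 12.67 L


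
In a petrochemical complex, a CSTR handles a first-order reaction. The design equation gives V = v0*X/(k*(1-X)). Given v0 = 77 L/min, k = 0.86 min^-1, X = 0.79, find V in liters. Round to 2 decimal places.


V = v0 * X / (k * (1 - X))
V = 77 * 0.79 / (0.86 * (1 - 0.79))
V = 60.83 / (0.86 * 0.21)
V = 60.83 / 0.1806
V = 336.82 L


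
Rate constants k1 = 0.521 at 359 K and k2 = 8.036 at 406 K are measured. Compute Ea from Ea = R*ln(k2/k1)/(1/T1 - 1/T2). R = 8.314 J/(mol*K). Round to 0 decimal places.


Ea = R * ln(k2/k1) / (1/T1 - 1/T2)
ln(k2/k1) = ln(8.036/0.521) = 2.7359367
1/T1 - 1/T2 = 1/359 - 1/406 = 0.000322461133
Ea = 8.314 * 2.7359367 / 0.000322461133
Ea = 70541 J/mol


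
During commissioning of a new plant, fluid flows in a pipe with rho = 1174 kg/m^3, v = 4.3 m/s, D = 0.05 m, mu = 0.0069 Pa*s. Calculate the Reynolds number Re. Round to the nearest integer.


Re = rho * v * D / mu
Re = 1174 * 4.3 * 0.05 / 0.0069
Re = 252.41 / 0.0069
Re = 36581


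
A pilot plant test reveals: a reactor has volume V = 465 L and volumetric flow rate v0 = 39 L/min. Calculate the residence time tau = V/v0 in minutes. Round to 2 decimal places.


tau = V / v0
tau = 465 / 39
tau = 11.92 min


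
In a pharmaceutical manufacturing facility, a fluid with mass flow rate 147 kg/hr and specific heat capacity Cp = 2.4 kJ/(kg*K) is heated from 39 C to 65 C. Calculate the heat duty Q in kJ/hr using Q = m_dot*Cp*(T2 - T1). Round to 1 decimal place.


Q = m_dot * Cp * (T2 - T1)
Q = 147 * 2.4 * (65 - 39)
Q = 147 * 2.4 * 26
Q = 9172.8 kJ/hr


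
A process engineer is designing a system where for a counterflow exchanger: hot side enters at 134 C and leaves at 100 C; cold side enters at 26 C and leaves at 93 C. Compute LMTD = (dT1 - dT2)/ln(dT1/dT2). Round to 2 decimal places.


dT1 = Th_in - Tc_out = 134 - 93 = 41
dT2 = Th_out - Tc_in = 100 - 26 = 74
LMTD = (dT1 - dT2) / ln(dT1/dT2)
LMTD = (41 - 74) / ln(41/74)
LMTD = 55.89 K


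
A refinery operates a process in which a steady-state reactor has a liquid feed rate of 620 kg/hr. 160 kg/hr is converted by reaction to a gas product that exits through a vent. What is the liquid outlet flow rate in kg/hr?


Steady-state mass balance on the main outlet: F_out = F_in - F_removed
F_out = 620 - 160
F_out = 460 kg/hr


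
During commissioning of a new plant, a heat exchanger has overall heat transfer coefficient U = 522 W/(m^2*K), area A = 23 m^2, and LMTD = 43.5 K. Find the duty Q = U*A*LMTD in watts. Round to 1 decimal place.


Q = U * A * LMTD
Q = 522 * 23 * 43.5
Q = 522261.0 W


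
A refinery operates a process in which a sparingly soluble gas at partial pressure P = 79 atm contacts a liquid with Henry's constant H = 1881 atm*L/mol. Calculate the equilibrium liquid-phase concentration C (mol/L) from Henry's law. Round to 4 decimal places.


C = P / H
C = 79 / 1881
C = 0.0420 mol/L


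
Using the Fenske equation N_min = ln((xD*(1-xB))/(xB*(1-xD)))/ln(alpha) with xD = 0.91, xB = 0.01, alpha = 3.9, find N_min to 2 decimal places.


N_min = ln((xD*(1-xB))/(xB*(1-xD))) / ln(alpha)
Numerator inside ln: 0.9009 / 0.0009 = 1001.0
ln(1001.0) = 6.908755
ln(alpha) = ln(3.9) = 1.360977
N_min = 6.908755 / 1.360977 = 5.08


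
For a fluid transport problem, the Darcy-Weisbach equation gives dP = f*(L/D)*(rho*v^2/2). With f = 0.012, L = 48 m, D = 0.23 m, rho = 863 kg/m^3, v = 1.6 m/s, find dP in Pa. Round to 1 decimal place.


dP = f * (L/D) * (rho*v^2/2)
dP = 0.012 * (48/0.23) * (863*1.6^2/2)
L/D = 208.69565217
rho*v^2/2 = 863*2.56/2 = 1104.64
dP = 0.012 * 208.69565217 * 1104.64
dP = 2766.4 Pa


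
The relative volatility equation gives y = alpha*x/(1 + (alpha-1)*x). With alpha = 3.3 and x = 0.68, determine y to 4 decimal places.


y = alpha*x / (1 + (alpha-1)*x)
y = 3.3*0.68 / (1 + (3.3-1)*0.68)
y = 2.244 / (1 + 1.564)
y = 2.244 / 2.564
y = 0.8752


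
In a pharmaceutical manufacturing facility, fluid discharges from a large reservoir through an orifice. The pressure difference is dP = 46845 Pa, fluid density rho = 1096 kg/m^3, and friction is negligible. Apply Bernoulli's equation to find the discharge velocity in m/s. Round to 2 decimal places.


v = sqrt(2*dP/rho)
v = sqrt(2*46845/1096)
v = sqrt(85.483577)
v = 9.25 m/s


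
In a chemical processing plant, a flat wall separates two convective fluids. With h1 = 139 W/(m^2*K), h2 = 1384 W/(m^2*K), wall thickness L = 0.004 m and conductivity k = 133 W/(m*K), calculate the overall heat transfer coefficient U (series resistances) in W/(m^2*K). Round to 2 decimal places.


1/U = 1/h1 + L/k + 1/h2
1/U = 1/139 + 0.004/133 + 1/1384
1/U = 0.0071942446 + 3.00752e-05 + 0.0007225434
1/U = 0.0079468632
U = 125.84 W/(m^2*K)


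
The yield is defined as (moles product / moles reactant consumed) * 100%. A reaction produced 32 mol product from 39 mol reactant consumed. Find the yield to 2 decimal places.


Yield = (moles product / moles consumed) * 100%
Yield = (32 / 39) * 100
Yield = 0.8205 * 100
Yield = 82.05%


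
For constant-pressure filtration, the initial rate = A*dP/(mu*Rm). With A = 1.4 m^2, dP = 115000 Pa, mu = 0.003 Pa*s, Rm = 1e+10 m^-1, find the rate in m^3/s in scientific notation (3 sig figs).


rate = A * dP / (mu * Rm)
rate = 1.4 * 115000 / (0.003 * 1e+10)
rate = 161000.0 / 3.000e+07
rate = 5.37e-03 m^3/s


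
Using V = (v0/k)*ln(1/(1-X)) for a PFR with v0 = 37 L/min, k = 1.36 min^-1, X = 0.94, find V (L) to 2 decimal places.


V = (v0/k) * ln(1/(1-X))
V = (37/1.36) * ln(1/(1-0.94))
V = 27.205882 * ln(16.666667)
V = 27.205882 * 2.813411
V = 76.54 L


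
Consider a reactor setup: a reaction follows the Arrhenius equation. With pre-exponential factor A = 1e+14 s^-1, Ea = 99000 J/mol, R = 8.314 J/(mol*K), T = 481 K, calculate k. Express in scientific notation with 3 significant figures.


k = A * exp(-Ea/(R*T))
k = 1e+14 * exp(-99000 / (8.314 * 481))
k = 1e+14 * exp(-24.755979)
k = 1.77e+03


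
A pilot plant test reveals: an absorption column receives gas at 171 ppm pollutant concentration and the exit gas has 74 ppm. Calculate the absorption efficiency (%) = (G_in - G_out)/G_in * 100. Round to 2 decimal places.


Efficiency = (G_in - G_out) / G_in * 100%
Efficiency = (171 - 74) / 171 * 100
Efficiency = 97 / 171 * 100
Efficiency = 56.73%


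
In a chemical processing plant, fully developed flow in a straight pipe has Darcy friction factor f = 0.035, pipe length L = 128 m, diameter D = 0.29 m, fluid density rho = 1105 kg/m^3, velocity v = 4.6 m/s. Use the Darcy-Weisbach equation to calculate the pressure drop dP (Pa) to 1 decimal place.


dP = f * (L/D) * (rho*v^2/2)
dP = 0.035 * (128/0.29) * (1105*4.6^2/2)
L/D = 441.37931034
rho*v^2/2 = 1105*21.16/2 = 11690.9
dP = 0.035 * 441.37931034 * 11690.9
dP = 180604.2 Pa


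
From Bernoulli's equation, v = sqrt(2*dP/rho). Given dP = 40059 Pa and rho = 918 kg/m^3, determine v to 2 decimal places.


v = sqrt(2*dP/rho)
v = sqrt(2*40059/918)
v = sqrt(87.27451)
v = 9.34 m/s


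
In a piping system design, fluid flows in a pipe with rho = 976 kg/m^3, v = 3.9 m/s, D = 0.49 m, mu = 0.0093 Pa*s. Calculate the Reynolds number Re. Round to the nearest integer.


Re = rho * v * D / mu
Re = 976 * 3.9 * 0.49 / 0.0093
Re = 1865.136 / 0.0093
Re = 200552


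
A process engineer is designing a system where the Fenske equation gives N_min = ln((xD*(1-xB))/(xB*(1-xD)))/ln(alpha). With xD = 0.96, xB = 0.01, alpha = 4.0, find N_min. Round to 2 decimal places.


N_min = ln((xD*(1-xB))/(xB*(1-xD))) / ln(alpha)
Numerator inside ln: 0.9504 / 0.0004 = 2376.0
ln(2376.0) = 7.773174
ln(alpha) = ln(4.0) = 1.386294
N_min = 7.773174 / 1.386294 = 5.61


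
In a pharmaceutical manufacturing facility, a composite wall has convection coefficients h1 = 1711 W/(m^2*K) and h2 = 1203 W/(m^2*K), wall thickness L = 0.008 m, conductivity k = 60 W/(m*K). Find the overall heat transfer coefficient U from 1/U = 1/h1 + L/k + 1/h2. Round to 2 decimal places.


1/U = 1/h1 + L/k + 1/h2
1/U = 1/1711 + 0.008/60 + 1/1203
1/U = 0.0005844535 + 0.0001333333 + 0.0008312552
1/U = 0.001549042
U = 645.56 W/(m^2*K)


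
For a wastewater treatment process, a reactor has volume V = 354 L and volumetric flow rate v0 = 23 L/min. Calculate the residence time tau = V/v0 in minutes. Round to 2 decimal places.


tau = V / v0
tau = 354 / 23
tau = 15.39 min


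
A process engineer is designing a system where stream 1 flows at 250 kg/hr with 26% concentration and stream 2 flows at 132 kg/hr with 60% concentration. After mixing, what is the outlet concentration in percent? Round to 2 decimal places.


Mass balance on solute: F1*x1 + F2*x2 = F3*x3
F3 = F1 + F2 = 250 + 132 = 382 kg/hr
x3 = (F1*x1 + F2*x2)/F3
x3 = (250*0.26 + 132*0.6) / 382
x3 = 37.75%


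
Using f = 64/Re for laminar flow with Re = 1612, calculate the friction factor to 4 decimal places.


f = 64 / Re
f = 64 / 1612
f = 0.0397


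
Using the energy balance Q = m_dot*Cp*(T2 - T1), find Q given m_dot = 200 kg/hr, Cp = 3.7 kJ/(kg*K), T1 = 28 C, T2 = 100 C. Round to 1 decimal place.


Q = m_dot * Cp * (T2 - T1)
Q = 200 * 3.7 * (100 - 28)
Q = 200 * 3.7 * 72
Q = 53280.0 kJ/hr


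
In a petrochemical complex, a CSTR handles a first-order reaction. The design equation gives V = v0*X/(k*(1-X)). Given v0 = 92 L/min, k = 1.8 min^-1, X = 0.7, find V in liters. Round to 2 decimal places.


V = v0 * X / (k * (1 - X))
V = 92 * 0.7 / (1.8 * (1 - 0.7))
V = 64.4 / (1.8 * 0.3)
V = 64.4 / 0.54
V = 119.26 L


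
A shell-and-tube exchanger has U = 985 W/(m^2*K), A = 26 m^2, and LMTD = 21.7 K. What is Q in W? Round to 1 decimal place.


Q = U * A * LMTD
Q = 985 * 26 * 21.7
Q = 555737.0 W


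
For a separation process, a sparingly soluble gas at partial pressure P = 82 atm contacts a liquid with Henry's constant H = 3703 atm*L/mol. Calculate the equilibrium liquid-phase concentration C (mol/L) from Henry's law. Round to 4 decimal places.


C = P / H
C = 82 / 3703
C = 0.0221 mol/L


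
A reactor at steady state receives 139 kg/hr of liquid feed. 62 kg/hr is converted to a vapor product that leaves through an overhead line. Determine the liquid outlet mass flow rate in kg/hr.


Steady-state mass balance on the main outlet: F_out = F_in - F_removed
F_out = 139 - 62
F_out = 77 kg/hr


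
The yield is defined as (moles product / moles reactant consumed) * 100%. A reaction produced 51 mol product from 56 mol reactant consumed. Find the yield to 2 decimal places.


Yield = (moles product / moles consumed) * 100%
Yield = (51 / 56) * 100
Yield = 0.9107 * 100
Yield = 91.07%


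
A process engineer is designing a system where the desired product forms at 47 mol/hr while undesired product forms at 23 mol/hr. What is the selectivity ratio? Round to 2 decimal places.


S = desired product rate / undesired product rate
S = 47 / 23
S = 2.04


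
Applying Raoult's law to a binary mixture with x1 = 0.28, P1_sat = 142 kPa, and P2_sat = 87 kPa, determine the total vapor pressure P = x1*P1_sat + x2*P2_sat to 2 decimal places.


P = x1*P1_sat + x2*P2_sat
x2 = 1 - x1 = 1 - 0.28 = 0.72
P = 0.28*142 + 0.72*87
P = 39.76 + 62.64
P = 102.40 kPa


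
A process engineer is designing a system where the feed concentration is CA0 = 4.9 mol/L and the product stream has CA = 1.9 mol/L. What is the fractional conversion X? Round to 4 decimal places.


X = (CA0 - CA) / CA0
X = (4.9 - 1.9) / 4.9
X = 3.0 / 4.9
X = 0.6122


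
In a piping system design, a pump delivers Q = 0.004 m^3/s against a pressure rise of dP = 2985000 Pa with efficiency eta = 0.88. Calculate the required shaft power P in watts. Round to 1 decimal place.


P = Q * dP / eta
P = 0.004 * 2985000 / 0.88
P = 11940.0 / 0.88
P = 13568.2 W


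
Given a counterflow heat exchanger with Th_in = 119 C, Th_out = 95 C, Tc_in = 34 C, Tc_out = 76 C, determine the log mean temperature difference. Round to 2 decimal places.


dT1 = Th_in - Tc_out = 119 - 76 = 43
dT2 = Th_out - Tc_in = 95 - 34 = 61
LMTD = (dT1 - dT2) / ln(dT1/dT2)
LMTD = (43 - 61) / ln(43/61)
LMTD = 51.48 K


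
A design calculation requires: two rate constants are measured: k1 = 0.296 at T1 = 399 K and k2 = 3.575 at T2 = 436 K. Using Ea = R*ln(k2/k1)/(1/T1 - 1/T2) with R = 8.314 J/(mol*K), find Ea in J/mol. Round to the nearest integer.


Ea = R * ln(k2/k1) / (1/T1 - 1/T2)
ln(k2/k1) = ln(3.575/0.296) = 2.491361
1/T1 - 1/T2 = 1/399 - 1/436 = 0.000212687683
Ea = 8.314 * 2.491361 / 0.000212687683
Ea = 97388 J/mol


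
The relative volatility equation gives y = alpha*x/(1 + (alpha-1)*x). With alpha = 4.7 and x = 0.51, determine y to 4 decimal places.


y = alpha*x / (1 + (alpha-1)*x)
y = 4.7*0.51 / (1 + (4.7-1)*0.51)
y = 2.397 / (1 + 1.887)
y = 2.397 / 2.887
y = 0.8303


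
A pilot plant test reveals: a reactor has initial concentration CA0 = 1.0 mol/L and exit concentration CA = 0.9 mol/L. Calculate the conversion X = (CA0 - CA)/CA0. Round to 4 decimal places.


X = (CA0 - CA) / CA0
X = (1.0 - 0.9) / 1.0
X = 0.1 / 1.0
X = 0.1000


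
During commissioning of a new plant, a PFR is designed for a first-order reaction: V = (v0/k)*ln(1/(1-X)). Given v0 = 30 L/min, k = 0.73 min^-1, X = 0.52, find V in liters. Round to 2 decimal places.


V = (v0/k) * ln(1/(1-X))
V = (30/0.73) * ln(1/(1-0.52))
V = 41.09589 * ln(2.083333)
V = 41.09589 * 0.733969
V = 30.16 L


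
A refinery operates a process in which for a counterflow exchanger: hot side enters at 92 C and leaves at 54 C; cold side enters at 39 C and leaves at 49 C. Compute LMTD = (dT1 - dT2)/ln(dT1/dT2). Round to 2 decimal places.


dT1 = Th_in - Tc_out = 92 - 49 = 43
dT2 = Th_out - Tc_in = 54 - 39 = 15
LMTD = (dT1 - dT2) / ln(dT1/dT2)
LMTD = (43 - 15) / ln(43/15)
LMTD = 26.59 K


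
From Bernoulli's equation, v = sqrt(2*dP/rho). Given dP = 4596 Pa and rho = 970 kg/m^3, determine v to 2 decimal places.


v = sqrt(2*dP/rho)
v = sqrt(2*4596/970)
v = sqrt(9.476289)
v = 3.08 m/s


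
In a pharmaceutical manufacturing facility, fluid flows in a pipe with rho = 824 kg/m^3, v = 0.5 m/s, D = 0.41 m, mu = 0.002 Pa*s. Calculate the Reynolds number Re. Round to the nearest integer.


Re = rho * v * D / mu
Re = 824 * 0.5 * 0.41 / 0.002
Re = 168.92 / 0.002
Re = 84460


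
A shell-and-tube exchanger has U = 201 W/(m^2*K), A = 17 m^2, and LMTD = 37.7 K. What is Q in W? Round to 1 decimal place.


Q = U * A * LMTD
Q = 201 * 17 * 37.7
Q = 128820.9 W


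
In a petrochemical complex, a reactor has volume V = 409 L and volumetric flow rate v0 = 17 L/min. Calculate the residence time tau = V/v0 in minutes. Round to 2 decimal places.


tau = V / v0
tau = 409 / 17
tau = 24.06 min


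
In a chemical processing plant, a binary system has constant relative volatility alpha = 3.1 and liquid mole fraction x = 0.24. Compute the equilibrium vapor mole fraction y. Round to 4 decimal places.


y = alpha*x / (1 + (alpha-1)*x)
y = 3.1*0.24 / (1 + (3.1-1)*0.24)
y = 0.744 / (1 + 0.504)
y = 0.744 / 1.504
y = 0.4947


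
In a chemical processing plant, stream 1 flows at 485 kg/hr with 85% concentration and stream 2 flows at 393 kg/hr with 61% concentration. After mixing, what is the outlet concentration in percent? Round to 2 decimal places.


Mass balance on solute: F1*x1 + F2*x2 = F3*x3
F3 = F1 + F2 = 485 + 393 = 878 kg/hr
x3 = (F1*x1 + F2*x2)/F3
x3 = (485*0.85 + 393*0.61) / 878
x3 = 74.26%


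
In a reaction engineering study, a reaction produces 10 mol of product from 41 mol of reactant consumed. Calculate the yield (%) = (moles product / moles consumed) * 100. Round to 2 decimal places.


Yield = (moles product / moles consumed) * 100%
Yield = (10 / 41) * 100
Yield = 0.2439 * 100
Yield = 24.39%


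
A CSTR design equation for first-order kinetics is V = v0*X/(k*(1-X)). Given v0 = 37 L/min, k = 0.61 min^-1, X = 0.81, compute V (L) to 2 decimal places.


V = v0 * X / (k * (1 - X))
V = 37 * 0.81 / (0.61 * (1 - 0.81))
V = 29.97 / (0.61 * 0.19)
V = 29.97 / 0.1159
V = 258.58 L


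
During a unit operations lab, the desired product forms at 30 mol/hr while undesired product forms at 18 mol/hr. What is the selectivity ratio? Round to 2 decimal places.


S = desired product rate / undesired product rate
S = 30 / 18
S = 1.67


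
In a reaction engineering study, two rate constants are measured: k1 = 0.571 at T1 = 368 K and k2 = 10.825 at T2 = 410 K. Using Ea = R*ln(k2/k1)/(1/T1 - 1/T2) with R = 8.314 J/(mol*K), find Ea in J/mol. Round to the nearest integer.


Ea = R * ln(k2/k1) / (1/T1 - 1/T2)
ln(k2/k1) = ln(10.825/0.571) = 2.9422243
1/T1 - 1/T2 = 1/368 - 1/410 = 0.000278366914
Ea = 8.314 * 2.9422243 / 0.000278366914
Ea = 87876 J/mol


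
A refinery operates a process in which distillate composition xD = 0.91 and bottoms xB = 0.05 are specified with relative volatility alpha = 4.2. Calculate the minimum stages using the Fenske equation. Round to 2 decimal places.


N_min = ln((xD*(1-xB))/(xB*(1-xD))) / ln(alpha)
Numerator inside ln: 0.8645 / 0.0045 = 192.111111
ln(192.111111) = 5.258074
ln(alpha) = ln(4.2) = 1.435085
N_min = 5.258074 / 1.435085 = 3.66


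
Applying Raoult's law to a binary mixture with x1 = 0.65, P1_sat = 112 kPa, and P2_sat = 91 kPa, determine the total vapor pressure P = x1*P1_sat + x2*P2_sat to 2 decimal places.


P = x1*P1_sat + x2*P2_sat
x2 = 1 - x1 = 1 - 0.65 = 0.35
P = 0.65*112 + 0.35*91
P = 72.8 + 31.85
P = 104.65 kPa


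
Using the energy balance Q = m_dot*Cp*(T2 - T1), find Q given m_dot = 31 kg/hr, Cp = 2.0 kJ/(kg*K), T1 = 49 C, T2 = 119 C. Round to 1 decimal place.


Q = m_dot * Cp * (T2 - T1)
Q = 31 * 2.0 * (119 - 49)
Q = 31 * 2.0 * 70
Q = 4340.0 kJ/hr


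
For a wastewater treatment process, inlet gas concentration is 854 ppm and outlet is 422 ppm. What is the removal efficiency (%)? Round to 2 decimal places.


Efficiency = (G_in - G_out) / G_in * 100%
Efficiency = (854 - 422) / 854 * 100
Efficiency = 432 / 854 * 100
Efficiency = 50.59%


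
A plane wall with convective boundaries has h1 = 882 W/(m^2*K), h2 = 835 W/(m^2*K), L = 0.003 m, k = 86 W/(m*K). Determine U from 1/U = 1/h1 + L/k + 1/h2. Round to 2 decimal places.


1/U = 1/h1 + L/k + 1/h2
1/U = 1/882 + 0.003/86 + 1/835
1/U = 0.0011337868 + 3.48837e-05 + 0.0011976048
1/U = 0.0023662753
U = 422.61 W/(m^2*K)


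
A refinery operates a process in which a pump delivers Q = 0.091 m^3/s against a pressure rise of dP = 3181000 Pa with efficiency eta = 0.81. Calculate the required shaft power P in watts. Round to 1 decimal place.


P = Q * dP / eta
P = 0.091 * 3181000 / 0.81
P = 289471.0 / 0.81
P = 357371.6 W


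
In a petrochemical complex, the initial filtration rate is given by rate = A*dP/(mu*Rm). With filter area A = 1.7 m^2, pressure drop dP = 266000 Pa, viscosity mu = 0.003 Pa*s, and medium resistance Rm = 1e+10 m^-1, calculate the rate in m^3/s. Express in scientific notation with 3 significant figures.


rate = A * dP / (mu * Rm)
rate = 1.7 * 266000 / (0.003 * 1e+10)
rate = 452200.0 / 3.000e+07
rate = 1.51e-02 m^3/s


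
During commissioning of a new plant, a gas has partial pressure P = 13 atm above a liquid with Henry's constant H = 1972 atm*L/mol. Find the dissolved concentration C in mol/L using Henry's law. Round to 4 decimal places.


C = P / H
C = 13 / 1972
C = 0.0066 mol/L


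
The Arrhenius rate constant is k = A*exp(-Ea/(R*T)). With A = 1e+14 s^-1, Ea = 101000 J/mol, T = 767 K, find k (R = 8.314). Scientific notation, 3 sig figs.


k = A * exp(-Ea/(R*T))
k = 1e+14 * exp(-101000 / (8.314 * 767))
k = 1e+14 * exp(-15.838571)
k = 1.32e+07


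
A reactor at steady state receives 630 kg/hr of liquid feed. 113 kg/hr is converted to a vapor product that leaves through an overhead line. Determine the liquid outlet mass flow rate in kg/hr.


Steady-state mass balance on the main outlet: F_out = F_in - F_removed
F_out = 630 - 113
F_out = 517 kg/hr


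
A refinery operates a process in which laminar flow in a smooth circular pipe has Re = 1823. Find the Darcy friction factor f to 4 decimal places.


f = 64 / Re
f = 64 / 1823
f = 0.0351


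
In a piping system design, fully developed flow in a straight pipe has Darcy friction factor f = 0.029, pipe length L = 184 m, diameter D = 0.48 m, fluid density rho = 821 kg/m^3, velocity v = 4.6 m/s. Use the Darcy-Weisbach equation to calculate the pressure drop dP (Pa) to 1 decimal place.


dP = f * (L/D) * (rho*v^2/2)
dP = 0.029 * (184/0.48) * (821*4.6^2/2)
L/D = 383.33333333
rho*v^2/2 = 821*21.16/2 = 8686.18
dP = 0.029 * 383.33333333 * 8686.18
dP = 96561.4 Pa


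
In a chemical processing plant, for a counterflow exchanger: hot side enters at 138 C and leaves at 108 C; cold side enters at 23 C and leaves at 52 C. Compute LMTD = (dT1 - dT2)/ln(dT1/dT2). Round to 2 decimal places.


dT1 = Th_in - Tc_out = 138 - 52 = 86
dT2 = Th_out - Tc_in = 108 - 23 = 85
LMTD = (dT1 - dT2) / ln(dT1/dT2)
LMTD = (86 - 85) / ln(86/85)
LMTD = 85.50 K


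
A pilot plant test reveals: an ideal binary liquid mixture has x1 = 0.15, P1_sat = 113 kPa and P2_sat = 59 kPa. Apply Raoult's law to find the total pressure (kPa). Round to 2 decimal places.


P = x1*P1_sat + x2*P2_sat
x2 = 1 - x1 = 1 - 0.15 = 0.85
P = 0.15*113 + 0.85*59
P = 16.95 + 50.15
P = 67.10 kPa


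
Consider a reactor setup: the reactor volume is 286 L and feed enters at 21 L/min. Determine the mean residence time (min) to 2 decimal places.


tau = V / v0
tau = 286 / 21
tau = 13.62 min


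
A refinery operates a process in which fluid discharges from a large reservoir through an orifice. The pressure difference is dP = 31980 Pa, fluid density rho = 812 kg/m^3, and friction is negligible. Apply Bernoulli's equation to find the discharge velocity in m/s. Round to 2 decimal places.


v = sqrt(2*dP/rho)
v = sqrt(2*31980/812)
v = sqrt(78.768473)
v = 8.88 m/s


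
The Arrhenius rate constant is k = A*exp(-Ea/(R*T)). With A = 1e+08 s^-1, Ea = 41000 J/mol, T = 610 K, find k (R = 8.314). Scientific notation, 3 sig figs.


k = A * exp(-Ea/(R*T))
k = 1e+08 * exp(-41000 / (8.314 * 610))
k = 1e+08 * exp(-8.084329)
k = 3.08e+04


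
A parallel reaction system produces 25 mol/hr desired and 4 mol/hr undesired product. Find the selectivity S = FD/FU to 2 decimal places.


S = desired product rate / undesired product rate
S = 25 / 4
S = 6.25


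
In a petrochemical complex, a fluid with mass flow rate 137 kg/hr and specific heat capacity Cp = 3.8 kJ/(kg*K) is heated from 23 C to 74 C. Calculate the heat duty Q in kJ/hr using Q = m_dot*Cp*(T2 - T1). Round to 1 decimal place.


Q = m_dot * Cp * (T2 - T1)
Q = 137 * 3.8 * (74 - 23)
Q = 137 * 3.8 * 51
Q = 26550.6 kJ/hr


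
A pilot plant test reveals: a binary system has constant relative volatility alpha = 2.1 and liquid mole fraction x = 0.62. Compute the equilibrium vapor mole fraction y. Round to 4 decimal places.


y = alpha*x / (1 + (alpha-1)*x)
y = 2.1*0.62 / (1 + (2.1-1)*0.62)
y = 1.302 / (1 + 0.682)
y = 1.302 / 1.682
y = 0.7741


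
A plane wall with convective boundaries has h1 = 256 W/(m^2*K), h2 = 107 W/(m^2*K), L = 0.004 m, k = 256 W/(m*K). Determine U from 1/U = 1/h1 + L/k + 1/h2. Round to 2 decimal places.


1/U = 1/h1 + L/k + 1/h2
1/U = 1/256 + 0.004/256 + 1/107
1/U = 0.00390625 + 1.5625e-05 + 0.0093457944
1/U = 0.0132676694
U = 75.37 W/(m^2*K)


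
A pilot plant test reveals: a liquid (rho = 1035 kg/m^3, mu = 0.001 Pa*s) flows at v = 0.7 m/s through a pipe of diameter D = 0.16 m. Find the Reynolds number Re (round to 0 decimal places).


Re = rho * v * D / mu
Re = 1035 * 0.7 * 0.16 / 0.001
Re = 115.92 / 0.001
Re = 115920


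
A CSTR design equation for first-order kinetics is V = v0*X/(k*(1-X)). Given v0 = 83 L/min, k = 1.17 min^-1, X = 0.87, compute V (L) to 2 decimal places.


V = v0 * X / (k * (1 - X))
V = 83 * 0.87 / (1.17 * (1 - 0.87))
V = 72.21 / (1.17 * 0.13)
V = 72.21 / 0.1521
V = 474.75 L


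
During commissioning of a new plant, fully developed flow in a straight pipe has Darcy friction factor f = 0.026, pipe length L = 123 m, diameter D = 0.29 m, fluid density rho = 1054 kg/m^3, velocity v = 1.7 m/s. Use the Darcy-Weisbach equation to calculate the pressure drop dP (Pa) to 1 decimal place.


dP = f * (L/D) * (rho*v^2/2)
dP = 0.026 * (123/0.29) * (1054*1.7^2/2)
L/D = 424.13793103
rho*v^2/2 = 1054*2.89/2 = 1523.03
dP = 0.026 * 424.13793103 * 1523.03
dP = 16795.3 Pa


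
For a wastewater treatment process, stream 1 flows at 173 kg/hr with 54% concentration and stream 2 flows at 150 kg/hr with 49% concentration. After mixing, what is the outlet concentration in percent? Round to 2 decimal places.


Mass balance on solute: F1*x1 + F2*x2 = F3*x3
F3 = F1 + F2 = 173 + 150 = 323 kg/hr
x3 = (F1*x1 + F2*x2)/F3
x3 = (173*0.54 + 150*0.49) / 323
x3 = 51.68%


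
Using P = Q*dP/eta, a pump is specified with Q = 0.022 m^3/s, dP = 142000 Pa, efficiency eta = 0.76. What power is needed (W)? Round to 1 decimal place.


P = Q * dP / eta
P = 0.022 * 142000 / 0.76
P = 3124.0 / 0.76
P = 4110.5 W


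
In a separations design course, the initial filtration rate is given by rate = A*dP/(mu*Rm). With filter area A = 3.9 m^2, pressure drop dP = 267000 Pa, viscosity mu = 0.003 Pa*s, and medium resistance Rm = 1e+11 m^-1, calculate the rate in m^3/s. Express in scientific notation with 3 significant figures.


rate = A * dP / (mu * Rm)
rate = 3.9 * 267000 / (0.003 * 1e+11)
rate = 1041300.0 / 3.000e+08
rate = 3.47e-03 m^3/s


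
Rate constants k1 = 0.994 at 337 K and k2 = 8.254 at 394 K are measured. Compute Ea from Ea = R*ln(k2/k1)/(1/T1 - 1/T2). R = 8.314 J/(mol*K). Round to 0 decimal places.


Ea = R * ln(k2/k1) / (1/T1 - 1/T2)
ln(k2/k1) = ln(8.254/0.994) = 2.116716
1/T1 - 1/T2 = 1/337 - 1/394 = 0.000429287984
Ea = 8.314 * 2.116716 / 0.000429287984
Ea = 40994 J/mol


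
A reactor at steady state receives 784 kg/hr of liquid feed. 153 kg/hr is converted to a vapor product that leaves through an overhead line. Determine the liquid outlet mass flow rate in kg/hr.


Steady-state mass balance on the main outlet: F_out = F_in - F_removed
F_out = 784 - 153
F_out = 631 kg/hr


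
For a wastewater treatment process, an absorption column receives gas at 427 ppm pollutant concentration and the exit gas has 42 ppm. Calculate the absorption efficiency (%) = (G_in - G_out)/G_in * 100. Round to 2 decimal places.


Efficiency = (G_in - G_out) / G_in * 100%
Efficiency = (427 - 42) / 427 * 100
Efficiency = 385 / 427 * 100
Efficiency = 90.16%


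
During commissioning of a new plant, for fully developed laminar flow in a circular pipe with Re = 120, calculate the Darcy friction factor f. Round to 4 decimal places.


f = 64 / Re
f = 64 / 120
f = 0.5333


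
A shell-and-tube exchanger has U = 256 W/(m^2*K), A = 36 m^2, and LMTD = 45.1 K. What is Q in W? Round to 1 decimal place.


Q = U * A * LMTD
Q = 256 * 36 * 45.1
Q = 415641.6 W


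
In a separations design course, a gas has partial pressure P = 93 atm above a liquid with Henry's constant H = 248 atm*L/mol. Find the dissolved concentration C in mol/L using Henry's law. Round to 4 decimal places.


C = P / H
C = 93 / 248
C = 0.3750 mol/L


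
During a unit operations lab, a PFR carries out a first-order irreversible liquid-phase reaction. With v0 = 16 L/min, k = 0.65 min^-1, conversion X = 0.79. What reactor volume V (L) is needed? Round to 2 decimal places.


V = (v0/k) * ln(1/(1-X))
V = (16/0.65) * ln(1/(1-0.79))
V = 24.615385 * ln(4.761905)
V = 24.615385 * 1.560648
V = 38.42 L


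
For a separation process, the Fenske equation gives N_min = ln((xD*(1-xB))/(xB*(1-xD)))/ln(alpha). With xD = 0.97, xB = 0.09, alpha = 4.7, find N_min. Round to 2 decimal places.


N_min = ln((xD*(1-xB))/(xB*(1-xD))) / ln(alpha)
Numerator inside ln: 0.8827 / 0.0027 = 326.925926
ln(326.925926) = 5.789734
ln(alpha) = ln(4.7) = 1.547563
N_min = 5.789734 / 1.547563 = 3.74


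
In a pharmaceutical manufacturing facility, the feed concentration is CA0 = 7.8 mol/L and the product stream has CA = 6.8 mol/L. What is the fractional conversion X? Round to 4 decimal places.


X = (CA0 - CA) / CA0
X = (7.8 - 6.8) / 7.8
X = 1.0 / 7.8
X = 0.1282


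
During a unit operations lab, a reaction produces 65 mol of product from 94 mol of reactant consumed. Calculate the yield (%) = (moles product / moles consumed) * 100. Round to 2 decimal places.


Yield = (moles product / moles consumed) * 100%
Yield = (65 / 94) * 100
Yield = 0.6915 * 100
Yield = 69.15%
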